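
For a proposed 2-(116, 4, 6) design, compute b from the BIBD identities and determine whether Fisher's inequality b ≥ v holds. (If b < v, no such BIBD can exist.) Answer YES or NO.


r = λ(v − 1)/(k − 1) = 6·115/3 = 230.
b = vr/k = 116·230/4 = 6670.
Fisher's inequality: b ≥ v ⇔ 6670 ≥ 116? YES.

YES


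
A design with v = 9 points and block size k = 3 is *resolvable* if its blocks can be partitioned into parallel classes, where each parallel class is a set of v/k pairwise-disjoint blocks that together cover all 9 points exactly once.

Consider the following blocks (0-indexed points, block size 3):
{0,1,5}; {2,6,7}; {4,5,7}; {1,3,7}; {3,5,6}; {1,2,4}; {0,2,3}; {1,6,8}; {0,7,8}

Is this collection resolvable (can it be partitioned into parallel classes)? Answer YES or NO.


v = 9, block size k = 3, number of blocks = 9.
For resolvability, blocks must partition into parallel classes of size v/k = 3.
Total blocks must therefore be a multiple of 3: 9 = 3·3 + 0 ⇒ divisible ✓.
Consider block {0,1,5}. The only other block(s) in the collection disjoint from it are {2,6,7} — just 1 block(s). Any parallel class containing {0,1,5} would need 2 other blocks each disjoint from it, so no parallel class of size 3 can contain {0,1,5}.
Since every block must belong to some parallel class in a resolution, the collection cannot be partitioned into parallel classes.
Resolvable? NO.

NO


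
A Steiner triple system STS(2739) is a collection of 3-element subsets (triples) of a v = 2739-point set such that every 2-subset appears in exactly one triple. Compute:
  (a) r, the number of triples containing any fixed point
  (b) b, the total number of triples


An STS(v) is a 2-(v, 3, 1) BIBD: block size k = 3, λ = 1.
Replication: r(k − 1) = λ(v − 1) ⇒ r·2 = 2739 − 1 = 2738 ⇒ r = 1369.
Block count: bk = vr ⇒ b·3 = 2739·1369 = 3749691 ⇒ b = 1249897.

r = 1369, b = 1249897.


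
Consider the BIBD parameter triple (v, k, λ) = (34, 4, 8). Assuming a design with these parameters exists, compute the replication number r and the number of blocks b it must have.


Any 2-(v, k, λ) BIBD satisfies two necessary conditions:
  (i)  Each point sits in r blocks, and counting incidences through any fixed point gives r(k − 1) = λ(v − 1), so r = λ(v − 1)/(k − 1).
  (ii) Total incidences bk = vr, so b = vr/k.
Step 1: r = λ(v − 1)/(k − 1) = 8·(34 − 1)/(4 − 1) = 8·33/3 = 264/3 = 88.
Step 2: b = vr/k = 34·88/4 = 2992/4 = 748.
Check integrality: r = 88 ∈ Z ✓, b = 748 ∈ Z ✓.
(These identities are necessary conditions: they determine r and b for any design with these parameters, but do not by themselves prove that one exists.)

r = 88, b = 748.


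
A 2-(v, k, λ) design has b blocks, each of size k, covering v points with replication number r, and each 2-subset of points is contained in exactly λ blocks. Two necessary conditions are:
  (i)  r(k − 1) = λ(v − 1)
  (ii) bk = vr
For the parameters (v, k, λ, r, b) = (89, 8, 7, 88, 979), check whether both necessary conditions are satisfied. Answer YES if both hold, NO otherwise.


Condition (i): r(k − 1) = 88·7 = 616; λ(v − 1) = 7·88 = 616. Match? YES.
Condition (ii): bk = 979·8 = 7832; vr = 89·88 = 7832. Match? YES.
Both conditions hold? YES.

YES


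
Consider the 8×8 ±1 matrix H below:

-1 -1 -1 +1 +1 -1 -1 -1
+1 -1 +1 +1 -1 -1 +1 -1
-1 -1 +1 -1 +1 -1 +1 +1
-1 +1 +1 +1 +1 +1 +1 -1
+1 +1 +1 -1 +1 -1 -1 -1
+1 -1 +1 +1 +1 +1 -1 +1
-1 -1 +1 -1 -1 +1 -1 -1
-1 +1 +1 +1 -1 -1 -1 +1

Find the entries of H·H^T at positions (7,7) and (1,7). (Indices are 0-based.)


Row 1 of H: [1, -1, 1, 1, -1, -1, 1, -1].
Row 7 of H: [-1, 1, 1, 1, -1, -1, -1, 1].
(H·H^T)[7][7] = Σ_j H[7][j]·H[7][j] = (-1)² + (1)² + (1)² + (1)² + (-1)² + (-1)² + (-1)² + (1)² = 1 + 1 + 1 + 1 + 1 + 1 + 1 + 1 = 8.
(H·H^T)[1][7] = Σ_j H[1][j]·H[7][j] = (1)·(-1) + (-1)·(1) + (1)·(1) + (1)·(1) + (-1)·(-1) + (-1)·(-1) + (1)·(-1) + (-1)·(1) = -1 + -1 + 1 + 1 + 1 + 1 + -1 + -1 = 0.
So rows 1 and 7 are orthogonal; the diagonal entry equals n = 8.

(7,7) entry = 8; (1,7) entry = 0.


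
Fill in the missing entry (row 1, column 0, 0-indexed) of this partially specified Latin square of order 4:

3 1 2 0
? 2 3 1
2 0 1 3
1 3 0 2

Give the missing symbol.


Row 1 contains symbols [1, 2, 3] — missing [0].
Column 0 contains symbols [1, 2, 3] — missing [0].
The missing symbol must appear in both missing sets; intersection = [0].
Therefore the hidden value is 0.

Missing value = 0.


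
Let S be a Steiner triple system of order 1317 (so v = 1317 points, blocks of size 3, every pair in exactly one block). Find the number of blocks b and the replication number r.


An STS(v) is a 2-(v, 3, 1) BIBD: block size k = 3, λ = 1.
Replication: r(k − 1) = λ(v − 1) ⇒ r·2 = 1317 − 1 = 1316 ⇒ r = 658.
Block count: bk = vr ⇒ b·3 = 1317·658 = 866586 ⇒ b = 288862.
(Check via b = v(v − 1)/6 = 1317·1316/6 = 1733172/6 = 288862.)

r = 658, b = 288862.


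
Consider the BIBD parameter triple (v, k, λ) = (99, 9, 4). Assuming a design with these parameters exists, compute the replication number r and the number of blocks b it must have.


Any 2-(v, k, λ) BIBD satisfies two necessary conditions:
  (i)  Each point sits in r blocks, and counting incidences through any fixed point gives r(k − 1) = λ(v − 1), so r = λ(v − 1)/(k − 1).
  (ii) Total incidences bk = vr, so b = vr/k.
Step 1: r = λ(v − 1)/(k − 1) = 4·(99 − 1)/(9 − 1) = 4·98/8 = 392/8 = 49.
Step 2: b = vr/k = 99·49/9 = 4851/9 = 539.
Check integrality: r = 49 ∈ Z ✓, b = 539 ∈ Z ✓.
(These identities are necessary conditions: they determine r and b for any design with these parameters, but do not by themselves prove that one exists.)

r = 49, b = 539.


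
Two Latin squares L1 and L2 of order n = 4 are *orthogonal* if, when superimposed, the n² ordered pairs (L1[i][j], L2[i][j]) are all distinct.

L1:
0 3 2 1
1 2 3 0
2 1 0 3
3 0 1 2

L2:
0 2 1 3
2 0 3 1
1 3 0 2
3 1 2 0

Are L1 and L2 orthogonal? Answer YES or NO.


Form the n² = 16 superimposed pairs (L1[i][j], L2[i][j]), row by row (rows and columns indexed from 0):
row 0: (0,0) (3,2) (2,1) (1,3)
row 1: (1,2) (2,0) (3,3) (0,1)
row 2: (2,1) (1,3) (0,0) (3,2)
row 3: (3,3) (0,1) (1,2) (2,0)
Orthogonality requires all 16 pairs distinct.
But the pair (2,1) repeats: cell (0,2) has L1 = 2, L2 = 1, and cell (2,0) has L1 = 2, L2 = 1.
A repeated pair means some other pair never occurs (only 8 distinct pairs out of 16), so the squares are not orthogonal.
Conclusion: NO.

NO


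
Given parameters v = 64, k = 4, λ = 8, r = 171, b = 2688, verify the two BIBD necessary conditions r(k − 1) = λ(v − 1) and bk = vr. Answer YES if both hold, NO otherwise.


Condition (i): r(k − 1) = 171·3 = 513; λ(v − 1) = 8·63 = 504. Match? NO.
Condition (ii): bk = 2688·4 = 10752; vr = 64·171 = 10944. Match? NO.
Both conditions hold? NO.

NO


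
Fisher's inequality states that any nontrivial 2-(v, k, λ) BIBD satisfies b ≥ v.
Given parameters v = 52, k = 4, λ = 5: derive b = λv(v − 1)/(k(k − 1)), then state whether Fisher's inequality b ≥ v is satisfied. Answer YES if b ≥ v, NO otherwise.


b = λv(v − 1)/(k(k − 1)) = 5·52·51/(4·3) = 13260/12 = 1105.
Compare with v = 52: b ≥ v, so Fisher's inequality holds.

YES


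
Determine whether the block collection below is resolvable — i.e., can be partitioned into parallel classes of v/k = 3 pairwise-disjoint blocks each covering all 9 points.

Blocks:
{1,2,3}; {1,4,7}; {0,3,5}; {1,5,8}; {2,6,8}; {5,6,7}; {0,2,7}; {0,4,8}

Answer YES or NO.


v = 9, block size k = 3, number of blocks = 8.
For resolvability, blocks must partition into parallel classes of size v/k = 3.
Total blocks must therefore be a multiple of 3: 8 = 3·2 + 2 ⇒ not divisible ✗.
Resolvable? NO.

NO


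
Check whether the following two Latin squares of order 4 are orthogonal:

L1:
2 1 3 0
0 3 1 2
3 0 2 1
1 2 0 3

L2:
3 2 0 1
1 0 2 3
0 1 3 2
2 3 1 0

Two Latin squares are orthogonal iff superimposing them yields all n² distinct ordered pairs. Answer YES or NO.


Form the n² = 16 superimposed pairs (L1[i][j], L2[i][j]), row by row (rows and columns indexed from 0):
row 0: (2,3) (1,2) (3,0) (0,1)
row 1: (0,1) (3,0) (1,2) (2,3)
row 2: (3,0) (0,1) (2,3) (1,2)
row 3: (1,2) (2,3) (0,1) (3,0)
Orthogonality requires all 16 pairs distinct.
But the pair (0,1) repeats: cell (0,3) has L1 = 0, L2 = 1, and cell (1,0) has L1 = 0, L2 = 1.
A repeated pair means some other pair never occurs (only 4 distinct pairs out of 16), so the squares are not orthogonal.
Conclusion: NO.

NO


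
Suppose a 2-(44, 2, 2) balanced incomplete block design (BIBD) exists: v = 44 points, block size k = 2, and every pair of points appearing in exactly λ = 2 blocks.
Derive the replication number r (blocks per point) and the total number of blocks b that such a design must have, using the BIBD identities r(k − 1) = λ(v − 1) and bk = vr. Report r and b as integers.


Any 2-(v, k, λ) BIBD satisfies two necessary conditions:
  (i)  Each point sits in r blocks, and counting incidences through any fixed point gives r(k − 1) = λ(v − 1), so r = λ(v − 1)/(k − 1).
  (ii) Total incidences bk = vr, so b = vr/k.
Step 1: r = λ(v − 1)/(k − 1) = 2·(44 − 1)/(2 − 1) = 2·43/1 = 86/1 = 86.
Step 2: b = vr/k = 44·86/2 = 3784/2 = 1892.
Check integrality: r = 86 ∈ Z ✓, b = 1892 ∈ Z ✓.
(These identities are necessary conditions: they determine r and b for any design with these parameters, but do not by themselves prove that one exists.)

r = 86, b = 1892.


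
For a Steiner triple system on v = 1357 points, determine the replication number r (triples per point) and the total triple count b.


An STS(v) is a 2-(v, 3, 1) BIBD: block size k = 3, λ = 1.
Replication: r(k − 1) = λ(v − 1) ⇒ r·2 = 1357 − 1 = 1356 ⇒ r = 678.
Block count: bk = vr ⇒ b·3 = 1357·678 = 920046 ⇒ b = 306682.

r = 678, b = 306682.


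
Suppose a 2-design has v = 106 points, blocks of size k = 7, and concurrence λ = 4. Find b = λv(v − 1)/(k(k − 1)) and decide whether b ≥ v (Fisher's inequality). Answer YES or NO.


r = λ(v − 1)/(k − 1) = 4·105/6 = 70.
b = vr/k = 106·70/7 = 1060.
Fisher's inequality: b ≥ v ⇔ 1060 ≥ 106? YES.

YES


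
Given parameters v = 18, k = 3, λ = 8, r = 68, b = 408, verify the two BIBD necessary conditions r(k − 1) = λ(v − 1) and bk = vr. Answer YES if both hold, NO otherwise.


Condition (i): r(k − 1) = 68·2 = 136; λ(v − 1) = 8·17 = 136. Match? YES.
Condition (ii): bk = 408·3 = 1224; vr = 18·68 = 1224. Match? YES.
Both conditions hold? YES.

YES


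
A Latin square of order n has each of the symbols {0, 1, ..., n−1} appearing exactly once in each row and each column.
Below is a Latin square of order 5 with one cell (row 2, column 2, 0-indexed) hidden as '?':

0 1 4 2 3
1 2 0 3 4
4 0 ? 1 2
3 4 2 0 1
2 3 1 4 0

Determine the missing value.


Row 2 contains symbols [0, 1, 2, 4] — missing [3].
Column 2 contains symbols [0, 1, 2, 4] — missing [3].
The missing symbol must appear in both missing sets; intersection = [3].
Therefore the hidden value is 3.

Missing value = 3.


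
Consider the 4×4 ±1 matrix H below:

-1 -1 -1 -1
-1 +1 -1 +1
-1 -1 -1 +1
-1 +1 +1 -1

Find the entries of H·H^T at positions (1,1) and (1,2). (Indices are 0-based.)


Row 1 of H: [-1, 1, -1, 1].
Row 2 of H: [-1, -1, -1, 1].
(H·H^T)[1][1] = Σ_j H[1][j]·H[1][j] = (-1)² + (1)² + (-1)² + (1)² = 1 + 1 + 1 + 1 = 4.
(H·H^T)[1][2] = Σ_j H[1][j]·H[2][j] = (-1)·(-1) + (1)·(-1) + (-1)·(-1) + (1)·(1) = 1 + -1 + 1 + 1 = 2.
Rows 1 and 2 are not orthogonal (dot product = 2 ≠ 0), so H is not a Hadamard matrix.

(1,1) entry = 4; (1,2) entry = 2.


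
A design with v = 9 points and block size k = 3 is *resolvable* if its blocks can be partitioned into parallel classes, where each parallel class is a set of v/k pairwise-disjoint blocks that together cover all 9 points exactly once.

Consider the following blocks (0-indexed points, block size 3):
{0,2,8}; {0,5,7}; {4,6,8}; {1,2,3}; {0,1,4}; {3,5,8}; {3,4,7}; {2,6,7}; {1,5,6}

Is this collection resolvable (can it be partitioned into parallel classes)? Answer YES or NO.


v = 9, block size k = 3, number of blocks = 9.
For resolvability, blocks must partition into parallel classes of size v/k = 3.
Total blocks must therefore be a multiple of 3: 9 = 3·3 + 0 ⇒ divisible ✓.
Greedy packing gives 3 candidate class(es). Each should be a full parallel class (size 3, covers all 9 points).
  Class 1 (3 blocks): {0,2,8}; {3,4,7}; {1,5,6}. Points covered: [0, 1, 2, 3, 4, 5, 6, 7, 8].
  Class 2 (3 blocks): {0,5,7}; {4,6,8}; {1,2,3}. Points covered: [0, 1, 2, 3, 4, 5, 6, 7, 8].
  Class 3 (3 blocks): {0,1,4}; {3,5,8}; {2,6,7}. Points covered: [0, 1, 2, 3, 4, 5, 6, 7, 8].
All classes full (size 3)? YES. All classes cover every point? YES.
Resolvable? YES.

YES


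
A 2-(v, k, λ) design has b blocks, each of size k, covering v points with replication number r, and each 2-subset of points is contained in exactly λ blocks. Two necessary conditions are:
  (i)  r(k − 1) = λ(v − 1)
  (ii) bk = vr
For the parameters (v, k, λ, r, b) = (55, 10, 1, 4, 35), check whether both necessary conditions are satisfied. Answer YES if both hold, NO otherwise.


Condition (i): r(k − 1) = 4·9 = 36; λ(v − 1) = 1·54 = 54. Match? NO.
Condition (ii): bk = 35·10 = 350; vr = 55·4 = 220. Match? NO.
Both conditions hold? NO.

NO


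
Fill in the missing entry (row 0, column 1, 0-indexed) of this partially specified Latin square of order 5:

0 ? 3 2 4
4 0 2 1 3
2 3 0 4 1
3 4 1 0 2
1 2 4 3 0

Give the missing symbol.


Row 0 contains symbols [0, 2, 3, 4] — missing [1].
Column 1 contains symbols [0, 2, 3, 4] — missing [1].
The missing symbol must appear in both missing sets; intersection = [1].
Therefore the hidden value is 1.

Missing value = 1.


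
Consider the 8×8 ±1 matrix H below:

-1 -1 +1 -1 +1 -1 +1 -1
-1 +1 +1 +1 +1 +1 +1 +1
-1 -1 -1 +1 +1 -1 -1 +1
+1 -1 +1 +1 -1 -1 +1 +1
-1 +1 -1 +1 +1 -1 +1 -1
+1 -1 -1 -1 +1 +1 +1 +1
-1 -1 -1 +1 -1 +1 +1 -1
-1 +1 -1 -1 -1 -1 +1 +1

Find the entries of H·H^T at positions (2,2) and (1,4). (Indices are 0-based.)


Row 1 of H: [-1, 1, 1, 1, 1, 1, 1, 1].
Row 2 of H: [-1, -1, -1, 1, 1, -1, -1, 1].
Row 4 of H: [-1, 1, -1, 1, 1, -1, 1, -1].
(H·H^T)[2][2] = Σ_j H[2][j]·H[2][j] = (-1)² + (-1)² + (-1)² + (1)² + (1)² + (-1)² + (-1)² + (1)² = 1 + 1 + 1 + 1 + 1 + 1 + 1 + 1 = 8.
(H·H^T)[1][4] = Σ_j H[1][j]·H[4][j] = (-1)·(-1) + (1)·(1) + (1)·(-1) + (1)·(1) + (1)·(1) + (1)·(-1) + (1)·(1) + (1)·(-1) = 1 + 1 + -1 + 1 + 1 + -1 + 1 + -1 = 2.
Rows 1 and 4 are not orthogonal (dot product = 2 ≠ 0), so H is not a Hadamard matrix.

(2,2) entry = 8; (1,4) entry = 2.


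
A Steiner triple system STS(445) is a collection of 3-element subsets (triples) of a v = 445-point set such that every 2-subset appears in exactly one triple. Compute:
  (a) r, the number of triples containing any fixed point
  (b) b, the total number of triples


An STS(v) is a 2-(v, 3, 1) BIBD: block size k = 3, λ = 1.
Replication: r(k − 1) = λ(v − 1) ⇒ r·2 = 445 − 1 = 444 ⇒ r = 222.
Block count: bk = vr ⇒ b·3 = 445·222 = 98790 ⇒ b = 32930.

r = 222, b = 32930.


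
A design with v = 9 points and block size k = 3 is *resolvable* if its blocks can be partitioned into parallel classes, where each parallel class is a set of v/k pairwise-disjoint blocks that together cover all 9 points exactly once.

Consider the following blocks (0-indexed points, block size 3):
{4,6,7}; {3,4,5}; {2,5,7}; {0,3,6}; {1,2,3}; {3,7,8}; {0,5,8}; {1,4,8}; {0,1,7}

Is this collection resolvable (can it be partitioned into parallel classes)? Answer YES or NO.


v = 9, block size k = 3, number of blocks = 9.
For resolvability, blocks must partition into parallel classes of size v/k = 3.
Total blocks must therefore be a multiple of 3: 9 = 3·3 + 0 ⇒ divisible ✓.
Consider block {3,4,5}. The only other block(s) in the collection disjoint from it are {0,1,7} — just 1 block(s). Any parallel class containing {3,4,5} would need 2 other blocks each disjoint from it, so no parallel class of size 3 can contain {3,4,5}.
Since every block must belong to some parallel class in a resolution, the collection cannot be partitioned into parallel classes.
Resolvable? NO.

NO


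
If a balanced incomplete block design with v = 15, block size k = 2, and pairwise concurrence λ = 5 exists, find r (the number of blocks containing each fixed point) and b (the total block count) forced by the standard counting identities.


Any 2-(v, k, λ) BIBD satisfies two necessary conditions:
  (i)  Each point sits in r blocks, and counting incidences through any fixed point gives r(k − 1) = λ(v − 1), so r = λ(v − 1)/(k − 1).
  (ii) Total incidences bk = vr, so b = vr/k.
Step 1: r = λ(v − 1)/(k − 1) = 5·(15 − 1)/(2 − 1) = 5·14/1 = 70/1 = 70.
Step 2: b = vr/k = 15·70/2 = 1050/2 = 525.
Check integrality: r = 70 ∈ Z ✓, b = 525 ∈ Z ✓.
(These identities are necessary conditions: they determine r and b for any design with these parameters, but do not by themselves prove that one exists.)

r = 70, b = 525.


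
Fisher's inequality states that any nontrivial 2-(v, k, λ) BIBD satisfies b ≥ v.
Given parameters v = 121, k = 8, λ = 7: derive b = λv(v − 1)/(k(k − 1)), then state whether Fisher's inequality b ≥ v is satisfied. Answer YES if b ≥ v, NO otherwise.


r = λ(v − 1)/(k − 1) = 7·120/7 = 120.
b = vr/k = 121·120/8 = 1815.
Fisher's inequality: b ≥ v ⇔ 1815 ≥ 121? YES.

YES


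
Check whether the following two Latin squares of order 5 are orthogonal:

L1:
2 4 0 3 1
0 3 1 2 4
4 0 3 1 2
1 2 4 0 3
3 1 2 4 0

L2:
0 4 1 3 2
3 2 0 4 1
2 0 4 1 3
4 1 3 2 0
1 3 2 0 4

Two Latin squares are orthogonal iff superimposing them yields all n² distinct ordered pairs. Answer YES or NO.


Form the n² = 25 superimposed pairs (L1[i][j], L2[i][j]), row by row (rows and columns indexed from 0):
row 0: (2,0) (4,4) (0,1) (3,3) (1,2)
row 1: (0,3) (3,2) (1,0) (2,4) (4,1)
row 2: (4,2) (0,0) (3,4) (1,1) (2,3)
row 3: (1,4) (2,1) (4,3) (0,2) (3,0)
row 4: (3,1) (1,3) (2,2) (4,0) (0,4)
Orthogonality requires all 25 pairs distinct.
Check by first coordinate: for each symbol s of L1, list the L2 entries in the n cells where L1 = s; they must all differ.
  L1 = 0: L2 entries (in reading order) 1, 3, 0, 2, 4 — all 5 distinct ✓
  L1 = 1: L2 entries (in reading order) 2, 0, 1, 4, 3 — all 5 distinct ✓
  L1 = 2: L2 entries (in reading order) 0, 4, 3, 1, 2 — all 5 distinct ✓
  L1 = 3: L2 entries (in reading order) 3, 2, 4, 0, 1 — all 5 distinct ✓
  L1 = 4: L2 entries (in reading order) 4, 1, 2, 3, 0 — all 5 distinct ✓
Every symbol of L1 meets every symbol of L2 exactly once, so all 25 pairs are distinct (25 of 25).
Conclusion: YES.

YES


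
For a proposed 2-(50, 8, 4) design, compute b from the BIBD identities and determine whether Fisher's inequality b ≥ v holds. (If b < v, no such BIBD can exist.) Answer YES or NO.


r = λ(v − 1)/(k − 1) = 4·49/7 = 28.
b = vr/k = 50·28/8 = 175.
Fisher's inequality: b ≥ v ⇔ 175 ≥ 50? YES.

YES


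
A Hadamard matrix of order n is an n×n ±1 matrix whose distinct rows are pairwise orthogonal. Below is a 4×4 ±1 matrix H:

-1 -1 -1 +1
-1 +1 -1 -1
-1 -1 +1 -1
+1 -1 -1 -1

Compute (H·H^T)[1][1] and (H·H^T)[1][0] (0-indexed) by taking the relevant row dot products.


Row 0 of H: [-1, -1, -1, 1].
Row 1 of H: [-1, 1, -1, -1].
(H·H^T)[1][1] = Σ_j H[1][j]·H[1][j] = (-1)² + (1)² + (-1)² + (-1)² = 1 + 1 + 1 + 1 = 4.
(H·H^T)[1][0] = Σ_j H[1][j]·H[0][j] = (-1)·(-1) + (1)·(-1) + (-1)·(-1) + (-1)·(1) = 1 + -1 + 1 + -1 = 0.
So rows 1 and 0 are orthogonal; the diagonal entry equals n = 4.

(1,1) entry = 4; (1,0) entry = 0.


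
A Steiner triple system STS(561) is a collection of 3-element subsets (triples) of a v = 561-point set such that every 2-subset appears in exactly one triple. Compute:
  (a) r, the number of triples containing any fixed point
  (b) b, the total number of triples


An STS(v) is a 2-(v, 3, 1) BIBD: block size k = 3, λ = 1.
Replication: r(k − 1) = λ(v − 1) ⇒ r·2 = 561 − 1 = 560 ⇒ r = 280.
Block count: bk = vr ⇒ b·3 = 561·280 = 157080 ⇒ b = 52360.
(Check via b = v(v − 1)/6 = 561·560/6 = 314160/6 = 52360.)

r = 280, b = 52360.


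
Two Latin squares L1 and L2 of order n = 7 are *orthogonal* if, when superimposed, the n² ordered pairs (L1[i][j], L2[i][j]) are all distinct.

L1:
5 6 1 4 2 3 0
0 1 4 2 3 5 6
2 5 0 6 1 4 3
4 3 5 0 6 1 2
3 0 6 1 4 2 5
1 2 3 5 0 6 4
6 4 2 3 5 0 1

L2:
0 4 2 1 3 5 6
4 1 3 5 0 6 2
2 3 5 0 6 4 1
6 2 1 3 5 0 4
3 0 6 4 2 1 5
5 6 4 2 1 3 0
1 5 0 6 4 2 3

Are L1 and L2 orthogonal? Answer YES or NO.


Form the n² = 49 superimposed pairs (L1[i][j], L2[i][j]), row by row (rows and columns indexed from 0):
row 0: (5,0) (6,4) (1,2) (4,1) (2,3) (3,5) (0,6)
row 1: (0,4) (1,1) (4,3) (2,5) (3,0) (5,6) (6,2)
row 2: (2,2) (5,3) (0,5) (6,0) (1,6) (4,4) (3,1)
row 3: (4,6) (3,2) (5,1) (0,3) (6,5) (1,0) (2,4)
row 4: (3,3) (0,0) (6,6) (1,4) (4,2) (2,1) (5,5)
row 5: (1,5) (2,6) (3,4) (5,2) (0,1) (6,3) (4,0)
row 6: (6,1) (4,5) (2,0) (3,6) (5,4) (0,2) (1,3)
Orthogonality requires all 49 pairs distinct.
Check by first coordinate: for each symbol s of L1, list the L2 entries in the n cells where L1 = s; they must all differ.
  L1 = 0: L2 entries (in reading order) 6, 4, 5, 3, 0, 1, 2 — all 7 distinct ✓
  L1 = 1: L2 entries (in reading order) 2, 1, 6, 0, 4, 5, 3 — all 7 distinct ✓
  L1 = 2: L2 entries (in reading order) 3, 5, 2, 4, 1, 6, 0 — all 7 distinct ✓
  L1 = 3: L2 entries (in reading order) 5, 0, 1, 2, 3, 4, 6 — all 7 distinct ✓
  L1 = 4: L2 entries (in reading order) 1, 3, 4, 6, 2, 0, 5 — all 7 distinct ✓
  L1 = 5: L2 entries (in reading order) 0, 6, 3, 1, 5, 2, 4 — all 7 distinct ✓
  L1 = 6: L2 entries (in reading order) 4, 2, 0, 5, 6, 3, 1 — all 7 distinct ✓
Every symbol of L1 meets every symbol of L2 exactly once, so all 49 pairs are distinct (49 of 49).
Conclusion: YES.

YES


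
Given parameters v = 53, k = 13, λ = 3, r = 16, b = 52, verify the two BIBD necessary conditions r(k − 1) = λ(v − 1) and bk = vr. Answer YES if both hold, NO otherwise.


Condition (i): r(k − 1) = 16·12 = 192; λ(v − 1) = 3·52 = 156. Match? NO.
Condition (ii): bk = 52·13 = 676; vr = 53·16 = 848. Match? NO.
Both conditions hold? NO.

NO


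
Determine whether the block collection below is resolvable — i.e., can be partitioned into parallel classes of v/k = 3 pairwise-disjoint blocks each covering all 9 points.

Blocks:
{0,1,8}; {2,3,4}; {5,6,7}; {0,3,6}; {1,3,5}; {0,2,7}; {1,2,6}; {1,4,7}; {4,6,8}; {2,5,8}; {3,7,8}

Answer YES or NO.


v = 9, block size k = 3, number of blocks = 11.
For resolvability, blocks must partition into parallel classes of size v/k = 3.
Total blocks must therefore be a multiple of 3: 11 = 3·3 + 2 ⇒ not divisible ✗.
Resolvable? NO.

NO


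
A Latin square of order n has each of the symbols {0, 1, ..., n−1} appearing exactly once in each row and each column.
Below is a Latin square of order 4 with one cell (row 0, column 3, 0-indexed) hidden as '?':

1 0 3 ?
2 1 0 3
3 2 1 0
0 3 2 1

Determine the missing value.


Row 0 contains symbols [0, 1, 3] — missing [2].
Column 3 contains symbols [0, 1, 3] — missing [2].
The missing symbol must appear in both missing sets; intersection = [2].
Therefore the hidden value is 2.

Missing value = 2.


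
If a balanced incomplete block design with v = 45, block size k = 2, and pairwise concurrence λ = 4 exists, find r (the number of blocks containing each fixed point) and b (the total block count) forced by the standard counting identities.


Any 2-(v, k, λ) BIBD satisfies two necessary conditions:
  (i)  Each point sits in r blocks, and counting incidences through any fixed point gives r(k − 1) = λ(v − 1), so r = λ(v − 1)/(k − 1).
  (ii) Total incidences bk = vr, so b = vr/k.
Step 1: r = λ(v − 1)/(k − 1) = 4·(45 − 1)/(2 − 1) = 4·44/1 = 176/1 = 176.
Step 2: b = vr/k = 45·176/2 = 7920/2 = 3960.
Check integrality: r = 176 ∈ Z ✓, b = 3960 ∈ Z ✓.
(These identities are necessary conditions: they determine r and b for any design with these parameters, but do not by themselves prove that one exists.)

r = 176, b = 3960.


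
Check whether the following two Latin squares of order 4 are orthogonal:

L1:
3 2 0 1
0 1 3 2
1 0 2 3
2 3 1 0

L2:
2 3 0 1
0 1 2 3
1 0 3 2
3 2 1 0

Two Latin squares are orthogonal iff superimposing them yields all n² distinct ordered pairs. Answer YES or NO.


Form the n² = 16 superimposed pairs (L1[i][j], L2[i][j]), row by row (rows and columns indexed from 0):
row 0: (3,2) (2,3) (0,0) (1,1)
row 1: (0,0) (1,1) (3,2) (2,3)
row 2: (1,1) (0,0) (2,3) (3,2)
row 3: (2,3) (3,2) (1,1) (0,0)
Orthogonality requires all 16 pairs distinct.
But the pair (0,0) repeats: cell (0,2) has L1 = 0, L2 = 0, and cell (1,0) has L1 = 0, L2 = 0.
A repeated pair means some other pair never occurs (only 4 distinct pairs out of 16), so the squares are not orthogonal.
Conclusion: NO.

NO


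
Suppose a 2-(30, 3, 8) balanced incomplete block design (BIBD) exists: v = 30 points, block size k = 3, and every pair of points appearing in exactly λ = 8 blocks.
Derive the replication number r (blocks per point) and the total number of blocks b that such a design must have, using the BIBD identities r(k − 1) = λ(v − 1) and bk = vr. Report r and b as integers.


Any 2-(v, k, λ) BIBD satisfies two necessary conditions:
  (i)  Each point sits in r blocks, and counting incidences through any fixed point gives r(k − 1) = λ(v − 1), so r = λ(v − 1)/(k − 1).
  (ii) Total incidences bk = vr, so b = vr/k.
Step 1: r = λ(v − 1)/(k − 1) = 8·(30 − 1)/(3 − 1) = 8·29/2 = 232/2 = 116.
Step 2: b = vr/k = 30·116/3 = 3480/3 = 1160.
Check integrality: r = 116 ∈ Z ✓, b = 1160 ∈ Z ✓.
(These identities are necessary conditions: they determine r and b for any design with these parameters, but do not by themselves prove that one exists.)

r = 116, b = 1160.


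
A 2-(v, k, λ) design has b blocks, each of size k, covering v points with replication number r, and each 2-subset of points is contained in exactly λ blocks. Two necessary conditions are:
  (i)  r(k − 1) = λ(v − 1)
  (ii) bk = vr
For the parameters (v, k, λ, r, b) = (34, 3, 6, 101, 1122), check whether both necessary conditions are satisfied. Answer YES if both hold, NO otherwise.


Condition (i): r(k − 1) = 101·2 = 202; λ(v − 1) = 6·33 = 198. Match? NO.
Condition (ii): bk = 1122·3 = 3366; vr = 34·101 = 3434. Match? NO.
Both conditions hold? NO.

NO


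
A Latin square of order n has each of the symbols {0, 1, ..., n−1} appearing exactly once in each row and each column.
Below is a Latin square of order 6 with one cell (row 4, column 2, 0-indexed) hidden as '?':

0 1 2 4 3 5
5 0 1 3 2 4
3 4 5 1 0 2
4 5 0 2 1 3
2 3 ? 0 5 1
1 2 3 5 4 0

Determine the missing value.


Row 4 contains symbols [0, 1, 2, 3, 5] — missing [4].
Column 2 contains symbols [0, 1, 2, 3, 5] — missing [4].
The missing symbol must appear in both missing sets; intersection = [4].
Therefore the hidden value is 4.

Missing value = 4.


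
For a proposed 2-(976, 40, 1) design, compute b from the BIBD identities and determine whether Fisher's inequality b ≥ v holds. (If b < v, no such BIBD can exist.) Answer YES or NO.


b = λv(v − 1)/(k(k − 1)) = 1·976·975/(40·39) = 951600/1560 = 610.
Compare with v = 976: b < v, so Fisher's inequality fails.

NO


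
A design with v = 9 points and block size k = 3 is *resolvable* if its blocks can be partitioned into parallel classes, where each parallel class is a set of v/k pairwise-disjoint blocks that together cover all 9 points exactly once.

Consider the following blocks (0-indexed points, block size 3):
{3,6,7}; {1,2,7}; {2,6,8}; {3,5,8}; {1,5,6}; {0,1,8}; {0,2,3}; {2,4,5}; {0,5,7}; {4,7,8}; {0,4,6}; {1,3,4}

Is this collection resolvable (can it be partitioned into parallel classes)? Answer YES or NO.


v = 9, block size k = 3, number of blocks = 12.
For resolvability, blocks must partition into parallel classes of size v/k = 3.
Total blocks must therefore be a multiple of 3: 12 = 3·4 + 0 ⇒ divisible ✓.
Greedy packing gives 4 candidate class(es). Each should be a full parallel class (size 3, covers all 9 points).
  Class 1 (3 blocks): {3,6,7}; {0,1,8}; {2,4,5}. Points covered: [0, 1, 2, 3, 4, 5, 6, 7, 8].
  Class 2 (3 blocks): {1,2,7}; {3,5,8}; {0,4,6}. Points covered: [0, 1, 2, 3, 4, 5, 6, 7, 8].
  Class 3 (3 blocks): {2,6,8}; {0,5,7}; {1,3,4}. Points covered: [0, 1, 2, 3, 4, 5, 6, 7, 8].
  Class 4 (3 blocks): {1,5,6}; {0,2,3}; {4,7,8}. Points covered: [0, 1, 2, 3, 4, 5, 6, 7, 8].
All classes full (size 3)? YES. All classes cover every point? YES.
Resolvable? YES.

YES


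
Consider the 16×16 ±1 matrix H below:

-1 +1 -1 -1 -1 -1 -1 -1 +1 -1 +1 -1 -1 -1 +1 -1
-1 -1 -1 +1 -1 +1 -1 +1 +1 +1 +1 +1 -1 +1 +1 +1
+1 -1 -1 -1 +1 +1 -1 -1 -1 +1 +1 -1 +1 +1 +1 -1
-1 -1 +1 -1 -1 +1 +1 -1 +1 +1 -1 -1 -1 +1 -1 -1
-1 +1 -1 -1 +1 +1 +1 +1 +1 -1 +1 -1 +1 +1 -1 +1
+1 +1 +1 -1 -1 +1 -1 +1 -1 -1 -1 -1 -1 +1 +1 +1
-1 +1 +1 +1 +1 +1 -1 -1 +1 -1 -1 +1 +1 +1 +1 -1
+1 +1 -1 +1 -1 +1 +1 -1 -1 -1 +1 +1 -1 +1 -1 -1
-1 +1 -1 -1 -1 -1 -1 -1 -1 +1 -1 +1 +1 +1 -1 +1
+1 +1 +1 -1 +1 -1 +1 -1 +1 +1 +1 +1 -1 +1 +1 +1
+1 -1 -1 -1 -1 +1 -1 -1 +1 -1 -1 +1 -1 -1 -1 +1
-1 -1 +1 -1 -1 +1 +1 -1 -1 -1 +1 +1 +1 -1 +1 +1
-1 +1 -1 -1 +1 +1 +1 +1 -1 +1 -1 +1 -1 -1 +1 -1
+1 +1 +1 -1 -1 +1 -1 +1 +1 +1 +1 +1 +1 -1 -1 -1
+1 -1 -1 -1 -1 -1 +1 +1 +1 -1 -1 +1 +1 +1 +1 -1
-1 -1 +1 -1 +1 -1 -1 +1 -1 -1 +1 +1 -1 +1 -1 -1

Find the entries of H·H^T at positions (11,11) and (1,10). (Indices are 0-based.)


Row 1 of H: [-1, -1, -1, 1, -1, 1, -1, 1, 1, 1, 1, 1, -1, 1, 1, 1].
Row 10 of H: [1, -1, -1, -1, -1, 1, -1, -1, 1, -1, -1, 1, -1, -1, -1, 1].
Row 11 of H: [-1, -1, 1, -1, -1, 1, 1, -1, -1, -1, 1, 1, 1, -1, 1, 1].
(H·H^T)[11][11] = Σ_j H[11][j]·H[11][j] = (-1)² + (-1)² + (1)² + (-1)² + (-1)² + (1)² + (1)² + (-1)² + (-1)² + (-1)² + (1)² + (1)² + (1)² + (-1)² + (1)² + (1)² = 1 + 1 + 1 + 1 + 1 + 1 + 1 + 1 + 1 + 1 + 1 + 1 + 1 + 1 + 1 + 1 = 16.
(H·H^T)[1][10] = Σ_j H[1][j]·H[10][j] = (-1)·(1) + (-1)·(-1) + (-1)·(-1) + (1)·(-1) + (-1)·(-1) + (1)·(1) + (-1)·(-1) + (1)·(-1) + (1)·(1) + (1)·(-1) + (1)·(-1) + (1)·(1) + (-1)·(-1) + (1)·(-1) + (1)·(-1) + (1)·(1) = -1 + 1 + 1 + -1 + 1 + 1 + 1 + -1 + 1 + -1 + -1 + 1 + 1 + -1 + -1 + 1 = 2.
Rows 1 and 10 are not orthogonal (dot product = 2 ≠ 0), so H is not a Hadamard matrix.

(11,11) entry = 16; (1,10) entry = 2.


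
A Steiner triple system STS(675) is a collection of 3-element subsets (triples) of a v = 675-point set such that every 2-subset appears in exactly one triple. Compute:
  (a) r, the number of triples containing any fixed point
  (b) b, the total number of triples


An STS(v) is a 2-(v, 3, 1) BIBD: block size k = 3, λ = 1.
Replication: r(k − 1) = λ(v − 1) ⇒ r·2 = 675 − 1 = 674 ⇒ r = 337.
Block count: b = v(v − 1)/6 = 675·674/6 = 454950/6 = 75825.
(Check via bk = vr: 75825·3 = 227475 = 675·337 = 227475 ✓.)

r = 337, b = 75825.


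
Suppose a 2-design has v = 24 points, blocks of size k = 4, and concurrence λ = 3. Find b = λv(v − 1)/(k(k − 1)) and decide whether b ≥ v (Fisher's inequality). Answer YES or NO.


r = λ(v − 1)/(k − 1) = 3·23/3 = 23.
b = vr/k = 24·23/4 = 138.
Fisher's inequality: b ≥ v ⇔ 138 ≥ 24? YES.

YES


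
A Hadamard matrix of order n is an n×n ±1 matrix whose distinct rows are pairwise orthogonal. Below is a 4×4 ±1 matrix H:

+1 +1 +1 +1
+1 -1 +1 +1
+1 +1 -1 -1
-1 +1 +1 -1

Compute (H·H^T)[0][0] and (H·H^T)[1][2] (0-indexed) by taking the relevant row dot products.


Row 0 of H: [1, 1, 1, 1].
Row 1 of H: [1, -1, 1, 1].
Row 2 of H: [1, 1, -1, -1].
(H·H^T)[0][0] = Σ_j H[0][j]·H[0][j] = (1)² + (1)² + (1)² + (1)² = 1 + 1 + 1 + 1 = 4.
(H·H^T)[1][2] = Σ_j H[1][j]·H[2][j] = (1)·(1) + (-1)·(1) + (1)·(-1) + (1)·(-1) = 1 + -1 + -1 + -1 = -2.
Rows 1 and 2 are not orthogonal (dot product = -2 ≠ 0), so H is not a Hadamard matrix.

(0,0) entry = 4; (1,2) entry = -2.


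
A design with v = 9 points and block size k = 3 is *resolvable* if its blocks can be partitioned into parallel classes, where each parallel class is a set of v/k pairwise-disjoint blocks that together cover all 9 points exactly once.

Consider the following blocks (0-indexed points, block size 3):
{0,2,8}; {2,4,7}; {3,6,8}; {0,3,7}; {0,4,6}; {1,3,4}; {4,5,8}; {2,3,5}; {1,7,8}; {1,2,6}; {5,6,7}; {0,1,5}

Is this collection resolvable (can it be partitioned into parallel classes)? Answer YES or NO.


v = 9, block size k = 3, number of blocks = 12.
For resolvability, blocks must partition into parallel classes of size v/k = 3.
Total blocks must therefore be a multiple of 3: 12 = 3·4 + 0 ⇒ divisible ✓.
Greedy packing gives 4 candidate class(es). Each should be a full parallel class (size 3, covers all 9 points).
  Class 1 (3 blocks): {0,2,8}; {1,3,4}; {5,6,7}. Points covered: [0, 1, 2, 3, 4, 5, 6, 7, 8].
  Class 2 (3 blocks): {2,4,7}; {3,6,8}; {0,1,5}. Points covered: [0, 1, 2, 3, 4, 5, 6, 7, 8].
  Class 3 (3 blocks): {0,3,7}; {4,5,8}; {1,2,6}. Points covered: [0, 1, 2, 3, 4, 5, 6, 7, 8].
  Class 4 (3 blocks): {0,4,6}; {2,3,5}; {1,7,8}. Points covered: [0, 1, 2, 3, 4, 5, 6, 7, 8].
All classes full (size 3)? YES. All classes cover every point? YES.
Resolvable? YES.

YES


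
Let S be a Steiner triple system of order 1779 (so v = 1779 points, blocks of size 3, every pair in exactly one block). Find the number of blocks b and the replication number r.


An STS(v) is a 2-(v, 3, 1) BIBD: block size k = 3, λ = 1.
Replication: r(k − 1) = λ(v − 1) ⇒ r·2 = 1779 − 1 = 1778 ⇒ r = 889.
Block count: b = v(v − 1)/6 = 1779·1778/6 = 3163062/6 = 527177.

r = 889, b = 527177.


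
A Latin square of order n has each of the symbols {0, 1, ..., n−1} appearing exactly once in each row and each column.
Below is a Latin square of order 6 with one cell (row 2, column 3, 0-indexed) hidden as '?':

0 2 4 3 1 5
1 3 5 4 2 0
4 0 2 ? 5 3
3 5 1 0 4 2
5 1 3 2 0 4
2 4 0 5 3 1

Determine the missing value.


Row 2 contains symbols [0, 2, 3, 4, 5] — missing [1].
Column 3 contains symbols [0, 2, 3, 4, 5] — missing [1].
The missing symbol must appear in both missing sets; intersection = [1].
Therefore the hidden value is 1.

Missing value = 1.


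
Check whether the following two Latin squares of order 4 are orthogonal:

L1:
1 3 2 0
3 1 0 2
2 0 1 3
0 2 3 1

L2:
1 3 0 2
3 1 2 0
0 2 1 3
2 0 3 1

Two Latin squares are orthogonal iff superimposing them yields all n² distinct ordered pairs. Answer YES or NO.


Form the n² = 16 superimposed pairs (L1[i][j], L2[i][j]), row by row (rows and columns indexed from 0):
row 0: (1,1) (3,3) (2,0) (0,2)
row 1: (3,3) (1,1) (0,2) (2,0)
row 2: (2,0) (0,2) (1,1) (3,3)
row 3: (0,2) (2,0) (3,3) (1,1)
Orthogonality requires all 16 pairs distinct.
But the pair (3,3) repeats: cell (0,1) has L1 = 3, L2 = 3, and cell (1,0) has L1 = 3, L2 = 3.
A repeated pair means some other pair never occurs (only 4 distinct pairs out of 16), so the squares are not orthogonal.
Conclusion: NO.

NO


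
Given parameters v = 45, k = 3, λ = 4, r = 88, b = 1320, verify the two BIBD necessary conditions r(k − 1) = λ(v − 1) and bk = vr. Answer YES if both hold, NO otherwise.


Condition (i): r(k − 1) = 88·2 = 176; λ(v − 1) = 4·44 = 176. Match? YES.
Condition (ii): bk = 1320·3 = 3960; vr = 45·88 = 3960. Match? YES.
Both conditions hold? YES.

YES


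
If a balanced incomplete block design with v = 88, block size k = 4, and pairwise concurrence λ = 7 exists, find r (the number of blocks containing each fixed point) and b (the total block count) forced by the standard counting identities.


Any 2-(v, k, λ) BIBD satisfies two necessary conditions:
  (i)  Each point sits in r blocks, and counting incidences through any fixed point gives r(k − 1) = λ(v − 1), so r = λ(v − 1)/(k − 1).
  (ii) Total incidences bk = vr, so b = vr/k.
Step 1: r = λ(v − 1)/(k − 1) = 7·(88 − 1)/(4 − 1) = 7·87/3 = 609/3 = 203.
Step 2: b = vr/k = 88·203/4 = 17864/4 = 4466.
Check integrality: r = 203 ∈ Z ✓, b = 4466 ∈ Z ✓.
(These identities are necessary conditions: they determine r and b for any design with these parameters, but do not by themselves prove that one exists.)

r = 203, b = 4466.


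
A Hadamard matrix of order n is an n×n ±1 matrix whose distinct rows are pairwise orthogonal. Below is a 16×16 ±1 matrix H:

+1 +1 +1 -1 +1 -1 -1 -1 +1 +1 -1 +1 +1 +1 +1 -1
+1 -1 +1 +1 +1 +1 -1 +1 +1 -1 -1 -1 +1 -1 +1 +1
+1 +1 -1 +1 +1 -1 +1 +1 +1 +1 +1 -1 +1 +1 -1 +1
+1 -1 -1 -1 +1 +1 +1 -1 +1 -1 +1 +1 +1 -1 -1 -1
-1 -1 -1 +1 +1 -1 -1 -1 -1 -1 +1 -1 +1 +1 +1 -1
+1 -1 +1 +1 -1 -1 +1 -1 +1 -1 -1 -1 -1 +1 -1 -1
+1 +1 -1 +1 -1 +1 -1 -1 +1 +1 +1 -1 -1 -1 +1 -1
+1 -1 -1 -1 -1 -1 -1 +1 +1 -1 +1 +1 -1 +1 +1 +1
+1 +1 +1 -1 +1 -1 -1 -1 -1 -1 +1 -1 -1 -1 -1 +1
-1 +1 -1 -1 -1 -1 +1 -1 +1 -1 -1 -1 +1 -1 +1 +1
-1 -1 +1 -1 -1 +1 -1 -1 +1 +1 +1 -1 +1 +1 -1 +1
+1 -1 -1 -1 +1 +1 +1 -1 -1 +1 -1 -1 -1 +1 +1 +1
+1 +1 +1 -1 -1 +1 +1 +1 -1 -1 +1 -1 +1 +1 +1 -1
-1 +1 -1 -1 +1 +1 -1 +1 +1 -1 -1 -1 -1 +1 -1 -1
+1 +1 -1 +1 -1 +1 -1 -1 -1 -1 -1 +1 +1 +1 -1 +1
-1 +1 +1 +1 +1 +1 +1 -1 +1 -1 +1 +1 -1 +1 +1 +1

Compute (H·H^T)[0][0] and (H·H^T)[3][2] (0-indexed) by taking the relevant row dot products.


Row 0 of H: [1, 1, 1, -1, 1, -1, -1, -1, 1, 1, -1, 1, 1, 1, 1, -1].
Row 2 of H: [1, 1, -1, 1, 1, -1, 1, 1, 1, 1, 1, -1, 1, 1, -1, 1].
Row 3 of H: [1, -1, -1, -1, 1, 1, 1, -1, 1, -1, 1, 1, 1, -1, -1, -1].
(H·H^T)[0][0] = Σ_j H[0][j]·H[0][j] = (1)² + (1)² + (1)² + (-1)² + (1)² + (-1)² + (-1)² + (-1)² + (1)² + (1)² + (-1)² + (1)² + (1)² + (1)² + (1)² + (-1)² = 1 + 1 + 1 + 1 + 1 + 1 + 1 + 1 + 1 + 1 + 1 + 1 + 1 + 1 + 1 + 1 = 16.
(H·H^T)[3][2] = Σ_j H[3][j]·H[2][j] = (1)·(1) + (-1)·(1) + (-1)·(-1) + (-1)·(1) + (1)·(1) + (1)·(-1) + (1)·(1) + (-1)·(1) + (1)·(1) + (-1)·(1) + (1)·(1) + (1)·(-1) + (1)·(1) + (-1)·(1) + (-1)·(-1) + (-1)·(1) = 1 + -1 + 1 + -1 + 1 + -1 + 1 + -1 + 1 + -1 + 1 + -1 + 1 + -1 + 1 + -1 = 0.
So rows 3 and 2 are orthogonal; the diagonal entry equals n = 16.

(0,0) entry = 16; (3,2) entry = 0.


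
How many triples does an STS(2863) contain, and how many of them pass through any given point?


An STS(v) is a 2-(v, 3, 1) BIBD: block size k = 3, λ = 1.
Replication: r(k − 1) = λ(v − 1) ⇒ r·2 = 2863 − 1 = 2862 ⇒ r = 1431.
Block count: bk = vr ⇒ b·3 = 2863·1431 = 4096953 ⇒ b = 1365651.
(Check via b = v(v − 1)/6 = 2863·2862/6 = 8193906/6 = 1365651.)

r = 1431, b = 1365651.


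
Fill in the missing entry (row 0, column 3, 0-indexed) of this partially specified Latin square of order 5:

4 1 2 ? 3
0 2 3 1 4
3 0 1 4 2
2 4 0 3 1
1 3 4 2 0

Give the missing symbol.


Row 0 contains symbols [1, 2, 3, 4] — missing [0].
Column 3 contains symbols [1, 2, 3, 4] — missing [0].
The missing symbol must appear in both missing sets; intersection = [0].
Therefore the hidden value is 0.

Missing value = 0.


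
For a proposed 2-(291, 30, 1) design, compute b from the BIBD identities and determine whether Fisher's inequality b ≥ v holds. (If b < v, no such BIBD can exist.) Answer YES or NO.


b = λv(v − 1)/(k(k − 1)) = 1·291·290/(30·29) = 84390/870 = 97.
Compare with v = 291: b < v, so Fisher's inequality fails.

NO


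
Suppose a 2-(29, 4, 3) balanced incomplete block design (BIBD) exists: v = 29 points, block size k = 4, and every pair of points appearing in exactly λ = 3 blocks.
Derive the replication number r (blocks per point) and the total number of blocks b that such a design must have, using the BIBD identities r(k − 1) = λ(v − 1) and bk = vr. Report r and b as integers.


Any 2-(v, k, λ) BIBD satisfies two necessary conditions:
  (i)  Each point sits in r blocks, and counting incidences through any fixed point gives r(k − 1) = λ(v − 1), so r = λ(v − 1)/(k − 1).
  (ii) Total incidences bk = vr, so b = vr/k.
Step 1: r = λ(v − 1)/(k − 1) = 3·(29 − 1)/(4 − 1) = 3·28/3 = 84/3 = 28.
Step 2: b = vr/k = 29·28/4 = 812/4 = 203.
Check integrality: r = 28 ∈ Z ✓, b = 203 ∈ Z ✓.
(These identities are necessary conditions: they determine r and b for any design with these parameters, but do not by themselves prove that one exists.)

r = 28, b = 203.
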